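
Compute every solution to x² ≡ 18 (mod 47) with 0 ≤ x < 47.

21, 26

Since 47 ≡ 3 (mod 4), a square root of 18 is 18^((47+1)/4) = 18^12 mod 47.
Repeated squaring: 18^2≡42, 18^4≡25, 18^8≡14 (mod 47).
18^12 = 18^(8+4) ≡ 21 (mod 47).
Check: 21² = 441 ≡ 18 (mod 47). The two roots are 21 and 26.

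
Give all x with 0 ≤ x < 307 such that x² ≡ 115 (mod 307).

27, 280

Since 307 ≡ 3 (mod 4), a square root of 115 is 115^((307+1)/4) = 115^77 mod 307.
Repeated squaring: 115^2≡24, 115^4≡269, 115^8≡216, 115^16≡299, 115^32≡64, 115^64≡105 (mod 307).
115^77 = 115^(64+8+4+1) ≡ 280 (mod 307).
Check: 280² = 78400 ≡ 115 (mod 307). The two roots are 27 and 280.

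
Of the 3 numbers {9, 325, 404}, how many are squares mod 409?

(9/409) = +1 → QR.
(325/409) = -1 → non-residue.
(404/409) = +1 → QR.
Total quadratic residues among the 3: 2.

2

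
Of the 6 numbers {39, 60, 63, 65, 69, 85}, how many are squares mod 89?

(39/89) = +1 → QR.
(60/89) = -1 → non-residue.
(63/89) = -1 → non-residue.
(65/89) = -1 → non-residue.
(69/89) = +1 → QR.
(85/89) = +1 → QR.
Total quadratic residues among the 6: 3.

3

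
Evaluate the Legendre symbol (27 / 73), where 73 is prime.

Reciprocity: 27 ≡ 3 and 73 ≡ 1 (mod 4), so (27/73) = +(73/27).
Reduce top mod 27: now compute (19/27).
Reciprocity: 19 ≡ 3 and 27 ≡ 3 (mod 4), so (19/27) = −(27/19).
Reduce top mod 19: now compute (8/19).
Pull out 2^3: since 19 ≡ 3 (mod 8), (2/19) = -1, so (2/19)^3 = -1.
Reached (1/19) = 1. Collecting the sign flips along the way, the symbol is +1.

1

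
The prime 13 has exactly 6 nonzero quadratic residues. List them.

1,3,4,9,10,12

Square k = 1,…,6 (k and 13−k give the same square):
1²=1, 2²=4, 3²=9, 4²≡3, 5²≡12, 6²≡10 (mod 13).
So the quadratic residues mod 13 are {1, 3, 4, 9, 10, 12}.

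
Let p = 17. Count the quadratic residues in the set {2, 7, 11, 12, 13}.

(2/17) = +1 → QR.
(7/17) = -1 → non-residue.
(11/17) = -1 → non-residue.
(12/17) = -1 → non-residue.
(13/17) = +1 → QR.
Total quadratic residues among the 5: 2.

2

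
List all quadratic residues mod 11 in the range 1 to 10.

Square k = 1,…,5 (k and 11−k give the same square):
1²=1, 2²=4, 3²=9, 4²≡5, 5²≡3 (mod 11).
So the quadratic residues mod 11 are {1, 3, 4, 5, 9}.

1,3,4,5,9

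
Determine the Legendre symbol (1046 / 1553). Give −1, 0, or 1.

Pull out 2: since 1553 ≡ 1 (mod 8), (2/1553) = +1.
Reciprocity: 523 ≡ 3 and 1553 ≡ 1 (mod 4), so (523/1553) = +(1553/523).
Reduce top mod 523: now compute (507/523).
Reciprocity: 507 ≡ 3 and 523 ≡ 3 (mod 4), so (507/523) = −(523/507).
Reduce top mod 507: now compute (16/507).
Pull out 2^4: since 507 ≡ 3 (mod 8), (2/507) = -1, so (2/507)^4 = +1.
Reached (1/507) = 1. Collecting the sign flips along the way, the symbol is -1.

-1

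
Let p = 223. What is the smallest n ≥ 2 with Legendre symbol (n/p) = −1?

3

(2/223) = +1, so 2 is a residue.
(3/223) = −1, so 3 is the smallest positive non-residue mod 223.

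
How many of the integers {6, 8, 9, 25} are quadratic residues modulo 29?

(6/29) = +1 → QR.
(8/29) = -1 → non-residue.
(9/29) = +1 → QR.
(25/29) = +1 → QR.
Total quadratic residues among the 4: 3.

3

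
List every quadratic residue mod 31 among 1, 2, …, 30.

1, 2, 4, 5, 7, 8, 9, 10, 14, 16, 18, 19, 20, 25, 28

Square k = 1,…,15 (k and 31−k give the same square):
1²=1, 2²=4, 3²=9, 4²=16, 5²=25, 6²≡5, 7²≡18, 8²≡2, 9²≡19, 10²≡7, 11²≡28, 12²≡20, 13²≡14, 14²≡10, 15²≡8 (mod 31).
So the quadratic residues mod 31 are {1, 2, 4, 5, 7, 8, 9, 10, 14, 16, 18, 19, 20, 25, 28}.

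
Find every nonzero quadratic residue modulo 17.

Square k = 1,…,8 (k and 17−k give the same square):
1²=1, 2²=4, 3²=9, 4²=16, 5²≡8, 6²≡2, 7²≡15, 8²≡13 (mod 17).
So the quadratic residues mod 17 are {1, 2, 4, 8, 9, 13, 15, 16}.

1, 2, 4, 8, 9, 13, 15, 16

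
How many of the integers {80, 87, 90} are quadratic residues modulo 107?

2

(80/107) = -1 → non-residue.
(87/107) = +1 → QR.
(90/107) = +1 → QR.
Total quadratic residues among the 3: 2.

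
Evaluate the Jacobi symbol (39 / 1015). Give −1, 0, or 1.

Reciprocity: 39 ≡ 3 and 1015 ≡ 3 (mod 4), so (39/1015) = −(1015/39).
Reduce top mod 39: now compute (1/39).
Reached (1/39) = 1. Collecting the sign flips along the way, the symbol is -1.

-1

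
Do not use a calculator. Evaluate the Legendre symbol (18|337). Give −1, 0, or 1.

Euler's criterion: (18/337) ≡ 18^168 (mod 337).
18^2 ≡ 324 (mod 337)
18^4 ≡ 169 (mod 337)
18^8 ≡ 253 (mod 337)
18^16 ≡ 316 (mod 337)
18^32 ≡ 104 (mod 337)
18^64 ≡ 32 (mod 337)
18^128 ≡ 13 (mod 337)
18^168 = 18^(128+32+8) ≡ 1 (mod 337).
Result is 1, so (18/337) = 1.

1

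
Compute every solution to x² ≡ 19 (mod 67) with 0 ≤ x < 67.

Since 67 ≡ 3 (mod 4), a square root of 19 is 19^((67+1)/4) = 19^17 mod 67.
Repeated squaring: 19^2≡26, 19^4≡6, 19^8≡36, 19^16≡23 (mod 67).
19^17 = 19^(16+1) ≡ 35 (mod 67).
Check: 35² = 1225 ≡ 19 (mod 67). The two roots are 32 and 35.

32, 35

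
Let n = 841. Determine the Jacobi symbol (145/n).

Reciprocity: 145 ≡ 1 and 841 ≡ 1 (mod 4), so (145/841) = +(841/145).
Reduce top mod 145: now compute (116/145).
Pull out 2^2: since 145 ≡ 1 (mod 8), (2/145) = +1, so (2/145)^2 = +1.
Reciprocity: 29 ≡ 1 and 145 ≡ 1 (mod 4), so (29/145) = +(145/29).
Reduce top mod 29: now compute (0/29).
Top reduces to 0: gcd > 1, so the symbol is 0.

0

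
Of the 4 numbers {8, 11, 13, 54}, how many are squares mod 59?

(8/59) = -1 → non-residue.
(11/59) = -1 → non-residue.
(13/59) = -1 → non-residue.
(54/59) = -1 → non-residue.
Total quadratic residues among the 4: 0.

0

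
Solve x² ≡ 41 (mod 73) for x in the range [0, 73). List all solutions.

73 ≡ 1 (mod 4), so we find a root by search.
Trying successive values, 25² = 625 ≡ 41 (mod 73). The other root is 73 − 25 = 48.

25, 48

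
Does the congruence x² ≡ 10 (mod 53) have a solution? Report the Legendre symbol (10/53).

Pull out 2: since 53 ≡ 5 (mod 8), (2/53) = -1.
Reciprocity: 5 ≡ 1 and 53 ≡ 1 (mod 4), so (5/53) = +(53/5).
Reduce top mod 5: now compute (3/5).
Reciprocity: 3 ≡ 3 and 5 ≡ 1 (mod 4), so (3/5) = +(5/3).
Reduce top mod 3: now compute (2/3).
Pull out 2: since 3 ≡ 3 (mod 8), (2/3) = -1.
Reached (1/3) = 1. Collecting the sign flips along the way, the symbol is +1.

1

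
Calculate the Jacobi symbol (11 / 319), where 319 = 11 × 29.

0

Reciprocity: 11 ≡ 3 and 319 ≡ 3 (mod 4), so (11/319) = −(319/11).
Reduce top mod 11: now compute (0/11).
Top reduces to 0: gcd > 1, so the symbol is 0.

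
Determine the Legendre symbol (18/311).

Euler's criterion: (18/311) ≡ 18^155 (mod 311).
18^2 ≡ 13 (mod 311)
18^4 ≡ 169 (mod 311)
18^8 ≡ 260 (mod 311)
18^16 ≡ 113 (mod 311)
18^32 ≡ 18 (mod 311)
18^64 ≡ 13 (mod 311)
18^128 ≡ 169 (mod 311)
18^155 = 18^(128+16+8+2+1) ≡ 1 (mod 311).
Result is 1, so (18/311) = 1.

1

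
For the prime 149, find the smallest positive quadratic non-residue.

2

(2/149) = −1, so 2 is the smallest positive non-residue mod 149.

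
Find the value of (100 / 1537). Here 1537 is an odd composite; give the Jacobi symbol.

Pull out 2^2: since 1537 ≡ 1 (mod 8), (2/1537) = +1, so (2/1537)^2 = +1.
Reciprocity: 25 ≡ 1 and 1537 ≡ 1 (mod 4), so (25/1537) = +(1537/25).
Reduce top mod 25: now compute (12/25).
Pull out 2^2: since 25 ≡ 1 (mod 8), (2/25) = +1, so (2/25)^2 = +1.
Reciprocity: 3 ≡ 3 and 25 ≡ 1 (mod 4), so (3/25) = +(25/3).
Reduce top mod 3: now compute (1/3).
Reached (1/3) = 1. Collecting the sign flips along the way, the symbol is +1.

1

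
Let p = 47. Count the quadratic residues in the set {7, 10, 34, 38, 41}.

(7/47) = +1 → QR.
(10/47) = -1 → non-residue.
(34/47) = +1 → QR.
(38/47) = -1 → non-residue.
(41/47) = -1 → non-residue.
Total quadratic residues among the 5: 2.

2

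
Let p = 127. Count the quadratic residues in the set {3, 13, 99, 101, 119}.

(3/127) = -1 → non-residue.
(13/127) = +1 → QR.
(99/127) = +1 → QR.
(101/127) = -1 → non-residue.
(119/127) = -1 → non-residue.
Total quadratic residues among the 5: 2.

2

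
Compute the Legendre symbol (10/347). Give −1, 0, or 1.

1

Pull out 2: since 347 ≡ 3 (mod 8), (2/347) = -1.
Reciprocity: 5 ≡ 1 and 347 ≡ 3 (mod 4), so (5/347) = +(347/5).
Reduce top mod 5: now compute (2/5).
Pull out 2: since 5 ≡ 5 (mod 8), (2/5) = -1.
Reached (1/5) = 1. Collecting the sign flips along the way, the symbol is +1.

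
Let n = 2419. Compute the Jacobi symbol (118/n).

Pull out 2: since 2419 ≡ 3 (mod 8), (2/2419) = -1.
Reciprocity: 59 ≡ 3 and 2419 ≡ 3 (mod 4), so (59/2419) = −(2419/59).
Reduce top mod 59: now compute (0/59).
Top reduces to 0: gcd > 1, so the symbol is 0.

0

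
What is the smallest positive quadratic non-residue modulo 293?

(2/293) = −1, so 2 is the smallest positive non-residue mod 293.

2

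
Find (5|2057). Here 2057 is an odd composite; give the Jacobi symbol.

-1

Reciprocity: 5 ≡ 1 and 2057 ≡ 1 (mod 4), so (5/2057) = +(2057/5).
Reduce top mod 5: now compute (2/5).
Pull out 2: since 5 ≡ 5 (mod 8), (2/5) = -1.
Reached (1/5) = 1. Collecting the sign flips along the way, the symbol is -1.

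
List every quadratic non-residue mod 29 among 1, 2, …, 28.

Square k = 1,…,14 (k and 29−k give the same square):
1²=1, 2²=4, 3²=9, 4²=16, 5²=25, 6²≡7, 7²≡20, 8²≡6, 9²≡23, 10²≡13, 11²≡5, 12²≡28, 13²≡24, 14²≡22 (mod 29).
The residues are {1, 4, 5, 6, 7, 9, 13, 16, 20, 22, 23, 24, 25, 28}; the non-residues are the remaining 14 nonzero classes.

2 3 8 10 11 12 14 15 17 18 19 21 26 27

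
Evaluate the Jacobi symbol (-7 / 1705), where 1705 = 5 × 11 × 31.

1

First reduce: -7 ≡ 1698 (mod 1705).
Pull out 2: since 1705 ≡ 1 (mod 8), (2/1705) = +1.
Reciprocity: 849 ≡ 1 and 1705 ≡ 1 (mod 4), so (849/1705) = +(1705/849).
Reduce top mod 849: now compute (7/849).
Reciprocity: 7 ≡ 3 and 849 ≡ 1 (mod 4), so (7/849) = +(849/7).
Reduce top mod 7: now compute (2/7).
Pull out 2: since 7 ≡ 7 (mod 8), (2/7) = +1.
Reached (1/7) = 1. Collecting the sign flips along the way, the symbol is +1.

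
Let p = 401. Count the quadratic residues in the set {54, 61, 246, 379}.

(54/401) = -1 → non-residue.
(61/401) = -1 → non-residue.
(246/401) = -1 → non-residue.
(379/401) = +1 → QR.
Total quadratic residues among the 4: 1.

1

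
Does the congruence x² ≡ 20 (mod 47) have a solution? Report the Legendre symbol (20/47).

Pull out 2^2: since 47 ≡ 7 (mod 8), (2/47) = +1, so (2/47)^2 = +1.
Reciprocity: 5 ≡ 1 and 47 ≡ 3 (mod 4), so (5/47) = +(47/5).
Reduce top mod 5: now compute (2/5).
Pull out 2: since 5 ≡ 5 (mod 8), (2/5) = -1.
Reached (1/5) = 1. Collecting the sign flips along the way, the symbol is -1.

-1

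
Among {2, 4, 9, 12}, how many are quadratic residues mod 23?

4

(2/23) = +1 → QR.
(4/23) = +1 → QR.
(9/23) = +1 → QR.
(12/23) = +1 → QR.
Total quadratic residues among the 4: 4.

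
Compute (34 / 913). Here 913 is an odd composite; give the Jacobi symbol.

-1

Pull out 2: since 913 ≡ 1 (mod 8), (2/913) = +1.
Reciprocity: 17 ≡ 1 and 913 ≡ 1 (mod 4), so (17/913) = +(913/17).
Reduce top mod 17: now compute (12/17).
Pull out 2^2: since 17 ≡ 1 (mod 8), (2/17) = +1, so (2/17)^2 = +1.
Reciprocity: 3 ≡ 3 and 17 ≡ 1 (mod 4), so (3/17) = +(17/3).
Reduce top mod 3: now compute (2/3).
Pull out 2: since 3 ≡ 3 (mod 8), (2/3) = -1.
Reached (1/3) = 1. Collecting the sign flips along the way, the symbol is -1.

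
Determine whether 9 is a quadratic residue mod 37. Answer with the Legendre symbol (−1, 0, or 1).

Reciprocity: 9 ≡ 1 and 37 ≡ 1 (mod 4), so (9/37) = +(37/9).
Reduce top mod 9: now compute (1/9).
Reached (1/9) = 1. Collecting the sign flips along the way, the symbol is +1.

1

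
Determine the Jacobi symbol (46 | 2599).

0

Pull out 2: since 2599 ≡ 7 (mod 8), (2/2599) = +1.
Reciprocity: 23 ≡ 3 and 2599 ≡ 3 (mod 4), so (23/2599) = −(2599/23).
Reduce top mod 23: now compute (0/23).
Top reduces to 0: gcd > 1, so the symbol is 0.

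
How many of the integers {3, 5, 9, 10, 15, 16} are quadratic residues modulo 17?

3

(3/17) = -1 → non-residue.
(5/17) = -1 → non-residue.
(9/17) = +1 → QR.
(10/17) = -1 → non-residue.
(15/17) = +1 → QR.
(16/17) = +1 → QR.
Total quadratic residues among the 6: 3.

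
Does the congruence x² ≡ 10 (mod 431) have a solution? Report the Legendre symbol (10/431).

Pull out 2: since 431 ≡ 7 (mod 8), (2/431) = +1.
Reciprocity: 5 ≡ 1 and 431 ≡ 3 (mod 4), so (5/431) = +(431/5).
Reduce top mod 5: now compute (1/5).
Reached (1/5) = 1. Collecting the sign flips along the way, the symbol is +1.

1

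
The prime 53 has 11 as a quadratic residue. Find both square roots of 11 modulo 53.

8, 45

53 ≡ 1 (mod 4), so we find a root by search.
Trying successive values, 8² = 64 ≡ 11 (mod 53). The other root is 53 − 8 = 45.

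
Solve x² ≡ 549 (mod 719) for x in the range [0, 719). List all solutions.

Since 719 ≡ 3 (mod 4), a square root of 549 is 549^((719+1)/4) = 549^180 mod 719.
Repeated squaring: 549^2≡140, 549^4≡187, 549^8≡457, 549^16≡339, 549^32≡600, 549^64≡500, 549^128≡507 (mod 719).
549^180 = 549^(128+32+16+4) ≡ 433 (mod 719).
Check: 433² = 187489 ≡ 549 (mod 719). The two roots are 286 and 433.

286, 433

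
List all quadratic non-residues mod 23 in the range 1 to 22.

Square k = 1,…,11 (k and 23−k give the same square):
1²=1, 2²=4, 3²=9, 4²=16, 5²≡2, 6²≡13, 7²≡3, 8²≡18, 9²≡12, 10²≡8, 11²≡6 (mod 23).
The residues are {1, 2, 3, 4, 6, 8, 9, 12, 13, 16, 18}; the non-residues are the remaining 11 nonzero classes.

5,7,10,11,14,15,17,19,20,21,22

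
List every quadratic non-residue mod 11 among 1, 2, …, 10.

Square k = 1,…,5 (k and 11−k give the same square):
1²=1, 2²=4, 3²=9, 4²≡5, 5²≡3 (mod 11).
The residues are {1, 3, 4, 5, 9}; the non-residues are the remaining 5 nonzero classes.

2,6,7,8,10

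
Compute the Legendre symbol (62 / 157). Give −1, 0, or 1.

Pull out 2: since 157 ≡ 5 (mod 8), (2/157) = -1.
Reciprocity: 31 ≡ 3 and 157 ≡ 1 (mod 4), so (31/157) = +(157/31).
Reduce top mod 31: now compute (2/31).
Pull out 2: since 31 ≡ 7 (mod 8), (2/31) = +1.
Reached (1/31) = 1. Collecting the sign flips along the way, the symbol is -1.

-1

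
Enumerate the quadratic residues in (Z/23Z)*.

1 2 3 4 6 8 9 12 13 16 18

Square k = 1,…,11 (k and 23−k give the same square):
1²=1, 2²=4, 3²=9, 4²=16, 5²≡2, 6²≡13, 7²≡3, 8²≡18, 9²≡12, 10²≡8, 11²≡6 (mod 23).
So the quadratic residues mod 23 are {1, 2, 3, 4, 6, 8, 9, 12, 13, 16, 18}.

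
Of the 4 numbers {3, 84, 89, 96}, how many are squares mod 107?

(3/107) = +1 → QR.
(84/107) = -1 → non-residue.
(89/107) = +1 → QR.
(96/107) = -1 → non-residue.
Total quadratic residues among the 4: 2.

2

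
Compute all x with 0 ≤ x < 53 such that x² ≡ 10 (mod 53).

13, 40

53 ≡ 1 (mod 4), so we find a root by search.
Trying successive values, 13² = 169 ≡ 10 (mod 53). The other root is 53 − 13 = 40.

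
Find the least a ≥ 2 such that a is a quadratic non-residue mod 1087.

(2/1087) = +1, so 2 is a residue.
(3/1087) = −1, so 3 is the smallest positive non-residue mod 1087.

3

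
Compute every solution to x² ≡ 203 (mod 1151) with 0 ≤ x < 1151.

Since 1151 ≡ 3 (mod 4), a square root of 203 is 203^((1151+1)/4) = 203^288 mod 1151.
Repeated squaring: 203^2≡924, 203^4≡885, 203^8≡545, 203^16≡67, 203^32≡1036, 203^64≡564, 203^128≡420, 203^256≡297 (mod 1151).
203^288 = 203^(256+32) ≡ 375 (mod 1151).
Check: 375² = 140625 ≡ 203 (mod 1151). The two roots are 375 and 776.

375, 776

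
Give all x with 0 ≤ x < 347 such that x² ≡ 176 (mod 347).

111, 236

Since 347 ≡ 3 (mod 4), a square root of 176 is 176^((347+1)/4) = 176^87 mod 347.
Repeated squaring: 176^2≡93, 176^4≡321, 176^8≡329, 176^16≡324, 176^32≡182, 176^64≡159 (mod 347).
176^87 = 176^(64+16+4+2+1) ≡ 236 (mod 347).
Check: 236² = 55696 ≡ 176 (mod 347). The two roots are 111 and 236.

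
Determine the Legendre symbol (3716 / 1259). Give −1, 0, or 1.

-1

First reduce: 3716 ≡ 1198 (mod 1259).
Pull out 2: since 1259 ≡ 3 (mod 8), (2/1259) = -1.
Reciprocity: 599 ≡ 3 and 1259 ≡ 3 (mod 4), so (599/1259) = −(1259/599).
Reduce top mod 599: now compute (61/599).
Reciprocity: 61 ≡ 1 and 599 ≡ 3 (mod 4), so (61/599) = +(599/61).
Reduce top mod 61: now compute (50/61).
Pull out 2: since 61 ≡ 5 (mod 8), (2/61) = -1.
Reciprocity: 25 ≡ 1 and 61 ≡ 1 (mod 4), so (25/61) = +(61/25).
Reduce top mod 25: now compute (11/25).
Reciprocity: 11 ≡ 3 and 25 ≡ 1 (mod 4), so (11/25) = +(25/11).
Reduce top mod 11: now compute (3/11).
Reciprocity: 3 ≡ 3 and 11 ≡ 3 (mod 4), so (3/11) = −(11/3).
Reduce top mod 3: now compute (2/3).
Pull out 2: since 3 ≡ 3 (mod 8), (2/3) = -1.
Reached (1/3) = 1. Collecting the sign flips along the way, the symbol is -1.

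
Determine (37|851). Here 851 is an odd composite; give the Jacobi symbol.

0

Reciprocity: 37 ≡ 1 and 851 ≡ 3 (mod 4), so (37/851) = +(851/37).
Reduce top mod 37: now compute (0/37).
Top reduces to 0: gcd > 1, so the symbol is 0.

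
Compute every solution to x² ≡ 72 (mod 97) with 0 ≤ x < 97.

97 ≡ 1 (mod 4), so we find a root by search.
Trying successive values, 13² = 169 ≡ 72 (mod 97). The other root is 97 − 13 = 84.

13, 84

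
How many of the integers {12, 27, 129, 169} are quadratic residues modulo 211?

1

(12/211) = -1 → non-residue.
(27/211) = -1 → non-residue.
(129/211) = -1 → non-residue.
(169/211) = +1 → QR.
Total quadratic residues among the 4: 1.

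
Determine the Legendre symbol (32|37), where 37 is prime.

-1

Pull out 2^5: since 37 ≡ 5 (mod 8), (2/37) = -1, so (2/37)^5 = -1.
Reached (1/37) = 1. Collecting the sign flips along the way, the symbol is -1.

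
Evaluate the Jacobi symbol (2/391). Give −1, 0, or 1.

Pull out 2: since 391 ≡ 7 (mod 8), (2/391) = +1.
Reached (1/391) = 1. Collecting the sign flips along the way, the symbol is +1.

1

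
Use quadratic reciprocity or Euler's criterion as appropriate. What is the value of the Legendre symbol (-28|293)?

Euler's criterion: (-28/293) ≡ 265^146 (mod 293).
265^2 ≡ 198 (mod 293)
265^4 ≡ 235 (mod 293)
265^8 ≡ 141 (mod 293)
265^16 ≡ 250 (mod 293)
265^32 ≡ 91 (mod 293)
265^64 ≡ 77 (mod 293)
265^128 ≡ 69 (mod 293)
265^146 = 265^(128+16+2) ≡ 292 (mod 293).
Result is 292 ≡ −1, so (-28/293) = −1.

-1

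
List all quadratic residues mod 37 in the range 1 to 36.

Square k = 1,…,18 (k and 37−k give the same square):
1²=1, 2²=4, 3²=9, 4²=16, 5²=25, 6²=36, 7²≡12, 8²≡27, 9²≡7, 10²≡26, 11²≡10, 12²≡33, 13²≡21, 14²≡11, 15²≡3, 16²≡34, 17²≡30, 18²≡28 (mod 37).
So the quadratic residues mod 37 are {1, 3, 4, 7, 9, 10, 11, 12, 16, 21, 25, 26, 27, 28, 30, 33, 34, 36}.

1, 3, 4, 7, 9, 10, 11, 12, 16, 21, 25, 26, 27, 28, 30, 33, 34, 36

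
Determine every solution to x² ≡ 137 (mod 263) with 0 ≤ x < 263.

Since 263 ≡ 3 (mod 4), a square root of 137 is 137^((263+1)/4) = 137^66 mod 263.
Repeated squaring: 137^2≡96, 137^4≡11, 137^8≡121, 137^16≡176, 137^32≡205, 137^64≡208 (mod 263).
137^66 = 137^(64+2) ≡ 243 (mod 263).
Check: 243² = 59049 ≡ 137 (mod 263). The two roots are 20 and 243.

20, 243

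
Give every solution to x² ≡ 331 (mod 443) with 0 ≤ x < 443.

69, 374

Since 443 ≡ 3 (mod 4), a square root of 331 is 331^((443+1)/4) = 331^111 mod 443.
Repeated squaring: 331^2≡140, 331^4≡108, 331^8≡146, 331^16≡52, 331^32≡46, 331^64≡344 (mod 443).
331^111 = 331^(64+32+8+4+2+1) ≡ 374 (mod 443).
Check: 374² = 139876 ≡ 331 (mod 443). The two roots are 69 and 374.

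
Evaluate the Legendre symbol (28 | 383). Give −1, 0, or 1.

Euler's criterion: (28/383) ≡ 28^191 (mod 383).
28^2 ≡ 18 (mod 383)
28^4 ≡ 324 (mod 383)
28^8 ≡ 34 (mod 383)
28^16 ≡ 7 (mod 383)
28^32 ≡ 49 (mod 383)
28^64 ≡ 103 (mod 383)
28^128 ≡ 268 (mod 383)
28^191 = 28^(128+32+16+8+4+2+1) ≡ 1 (mod 383).
Result is 1, so (28/383) = 1.

1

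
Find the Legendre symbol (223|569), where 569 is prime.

-1

Euler's criterion: (223/569) ≡ 223^284 (mod 569).
223^2 ≡ 226 (mod 569)
223^4 ≡ 435 (mod 569)
223^8 ≡ 317 (mod 569)
223^16 ≡ 345 (mod 569)
223^32 ≡ 104 (mod 569)
223^64 ≡ 5 (mod 569)
223^128 ≡ 25 (mod 569)
223^256 ≡ 56 (mod 569)
223^284 = 223^(256+16+8+4) ≡ 568 (mod 569).
Result is 568 ≡ −1, so (223/569) = −1.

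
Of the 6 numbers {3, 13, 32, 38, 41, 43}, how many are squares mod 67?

0

(3/67) = -1 → non-residue.
(13/67) = -1 → non-residue.
(32/67) = -1 → non-residue.
(38/67) = -1 → non-residue.
(41/67) = -1 → non-residue.
(43/67) = -1 → non-residue.
Total quadratic residues among the 6: 0.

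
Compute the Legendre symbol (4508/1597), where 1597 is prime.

-1

First reduce: 4508 ≡ 1314 (mod 1597).
Pull out 2: since 1597 ≡ 5 (mod 8), (2/1597) = -1.
Reciprocity: 657 ≡ 1 and 1597 ≡ 1 (mod 4), so (657/1597) = +(1597/657).
Reduce top mod 657: now compute (283/657).
Reciprocity: 283 ≡ 3 and 657 ≡ 1 (mod 4), so (283/657) = +(657/283).
Reduce top mod 283: now compute (91/283).
Reciprocity: 91 ≡ 3 and 283 ≡ 3 (mod 4), so (91/283) = −(283/91).
Reduce top mod 91: now compute (10/91).
Pull out 2: since 91 ≡ 3 (mod 8), (2/91) = -1.
Reciprocity: 5 ≡ 1 and 91 ≡ 3 (mod 4), so (5/91) = +(91/5).
Reduce top mod 5: now compute (1/5).
Reached (1/5) = 1. Collecting the sign flips along the way, the symbol is -1.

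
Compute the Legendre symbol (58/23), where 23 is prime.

First reduce: 58 ≡ 12 (mod 23).
Pull out 2^2: since 23 ≡ 7 (mod 8), (2/23) = +1, so (2/23)^2 = +1.
Reciprocity: 3 ≡ 3 and 23 ≡ 3 (mod 4), so (3/23) = −(23/3).
Reduce top mod 3: now compute (2/3).
Pull out 2: since 3 ≡ 3 (mod 8), (2/3) = -1.
Reached (1/3) = 1. Collecting the sign flips along the way, the symbol is +1.

1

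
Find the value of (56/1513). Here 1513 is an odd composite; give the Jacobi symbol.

1

Pull out 2^3: since 1513 ≡ 1 (mod 8), (2/1513) = +1, so (2/1513)^3 = +1.
Reciprocity: 7 ≡ 3 and 1513 ≡ 1 (mod 4), so (7/1513) = +(1513/7).
Reduce top mod 7: now compute (1/7).
Reached (1/7) = 1. Collecting the sign flips along the way, the symbol is +1.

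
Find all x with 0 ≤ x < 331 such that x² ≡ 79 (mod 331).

108, 223

Since 331 ≡ 3 (mod 4), a square root of 79 is 79^((331+1)/4) = 79^83 mod 331.
Repeated squaring: 79^2≡283, 79^4≡318, 79^8≡169, 79^16≡95, 79^32≡88, 79^64≡131 (mod 331).
79^83 = 79^(64+16+2+1) ≡ 223 (mod 331).
Check: 223² = 49729 ≡ 79 (mod 331). The two roots are 108 and 223.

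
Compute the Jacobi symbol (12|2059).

Pull out 2^2: since 2059 ≡ 3 (mod 8), (2/2059) = -1, so (2/2059)^2 = +1.
Reciprocity: 3 ≡ 3 and 2059 ≡ 3 (mod 4), so (3/2059) = −(2059/3).
Reduce top mod 3: now compute (1/3).
Reached (1/3) = 1. Collecting the sign flips along the way, the symbol is -1.

-1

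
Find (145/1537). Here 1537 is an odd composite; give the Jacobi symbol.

Reciprocity: 145 ≡ 1 and 1537 ≡ 1 (mod 4), so (145/1537) = +(1537/145).
Reduce top mod 145: now compute (87/145).
Reciprocity: 87 ≡ 3 and 145 ≡ 1 (mod 4), so (87/145) = +(145/87).
Reduce top mod 87: now compute (58/87).
Pull out 2: since 87 ≡ 7 (mod 8), (2/87) = +1.
Reciprocity: 29 ≡ 1 and 87 ≡ 3 (mod 4), so (29/87) = +(87/29).
Reduce top mod 29: now compute (0/29).
Top reduces to 0: gcd > 1, so the symbol is 0.

0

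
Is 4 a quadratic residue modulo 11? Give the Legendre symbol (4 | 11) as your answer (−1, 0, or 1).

1

Pull out 2^2: since 11 ≡ 3 (mod 8), (2/11) = -1, so (2/11)^2 = +1.
Reached (1/11) = 1. Collecting the sign flips along the way, the symbol is +1.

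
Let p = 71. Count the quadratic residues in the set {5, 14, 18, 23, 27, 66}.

3

(5/71) = +1 → QR.
(14/71) = -1 → non-residue.
(18/71) = +1 → QR.
(23/71) = -1 → non-residue.
(27/71) = +1 → QR.
(66/71) = -1 → non-residue.
Total quadratic residues among the 6: 3.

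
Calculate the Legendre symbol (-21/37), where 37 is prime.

1

Euler's criterion: (-21/37) ≡ 16^18 (mod 37).
16^2 ≡ 34 (mod 37)
16^4 ≡ 9 (mod 37)
16^8 ≡ 7 (mod 37)
16^16 ≡ 12 (mod 37)
16^18 = 16^(16+2) ≡ 1 (mod 37).
Result is 1, so (-21/37) = 1.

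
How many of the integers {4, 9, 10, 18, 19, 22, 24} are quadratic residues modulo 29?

(4/29) = +1 → QR.
(9/29) = +1 → QR.
(10/29) = -1 → non-residue.
(18/29) = -1 → non-residue.
(19/29) = -1 → non-residue.
(22/29) = +1 → QR.
(24/29) = +1 → QR.
Total quadratic residues among the 7: 4.

4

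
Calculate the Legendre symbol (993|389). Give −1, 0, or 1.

Euler's criterion: (993/389) ≡ 215^194 (mod 389).
215^2 ≡ 323 (mod 389)
215^4 ≡ 77 (mod 389)
215^8 ≡ 94 (mod 389)
215^16 ≡ 278 (mod 389)
215^32 ≡ 262 (mod 389)
215^64 ≡ 180 (mod 389)
215^128 ≡ 113 (mod 389)
215^194 = 215^(128+64+2) ≡ 388 (mod 389).
Result is 388 ≡ −1, so (993/389) = −1.

-1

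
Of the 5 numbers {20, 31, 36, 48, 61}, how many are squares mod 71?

(20/71) = +1 → QR.
(31/71) = -1 → non-residue.
(36/71) = +1 → QR.
(48/71) = +1 → QR.
(61/71) = -1 → non-residue.
Total quadratic residues among the 5: 3.

3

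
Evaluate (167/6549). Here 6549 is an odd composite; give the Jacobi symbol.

Reciprocity: 167 ≡ 3 and 6549 ≡ 1 (mod 4), so (167/6549) = +(6549/167).
Reduce top mod 167: now compute (36/167).
Pull out 2^2: since 167 ≡ 7 (mod 8), (2/167) = +1, so (2/167)^2 = +1.
Reciprocity: 9 ≡ 1 and 167 ≡ 3 (mod 4), so (9/167) = +(167/9).
Reduce top mod 9: now compute (5/9).
Reciprocity: 5 ≡ 1 and 9 ≡ 1 (mod 4), so (5/9) = +(9/5).
Reduce top mod 5: now compute (4/5).
Pull out 2^2: since 5 ≡ 5 (mod 8), (2/5) = -1, so (2/5)^2 = +1.
Reached (1/5) = 1. Collecting the sign flips along the way, the symbol is +1.

1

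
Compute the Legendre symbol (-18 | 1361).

1

First reduce: -18 ≡ 1343 (mod 1361).
Reciprocity: 1343 ≡ 3 and 1361 ≡ 1 (mod 4), so (1343/1361) = +(1361/1343).
Reduce top mod 1343: now compute (18/1343).
Pull out 2: since 1343 ≡ 7 (mod 8), (2/1343) = +1.
Reciprocity: 9 ≡ 1 and 1343 ≡ 3 (mod 4), so (9/1343) = +(1343/9).
Reduce top mod 9: now compute (2/9).
Pull out 2: since 9 ≡ 1 (mod 8), (2/9) = +1.
Reached (1/9) = 1. Collecting the sign flips along the way, the symbol is +1.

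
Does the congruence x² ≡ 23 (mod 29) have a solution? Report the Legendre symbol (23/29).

1

Reciprocity: 23 ≡ 3 and 29 ≡ 1 (mod 4), so (23/29) = +(29/23).
Reduce top mod 23: now compute (6/23).
Pull out 2: since 23 ≡ 7 (mod 8), (2/23) = +1.
Reciprocity: 3 ≡ 3 and 23 ≡ 3 (mod 4), so (3/23) = −(23/3).
Reduce top mod 3: now compute (2/3).
Pull out 2: since 3 ≡ 3 (mod 8), (2/3) = -1.
Reached (1/3) = 1. Collecting the sign flips along the way, the symbol is +1.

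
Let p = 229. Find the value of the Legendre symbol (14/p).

1

Pull out 2: since 229 ≡ 5 (mod 8), (2/229) = -1.
Reciprocity: 7 ≡ 3 and 229 ≡ 1 (mod 4), so (7/229) = +(229/7).
Reduce top mod 7: now compute (5/7).
Reciprocity: 5 ≡ 1 and 7 ≡ 3 (mod 4), so (5/7) = +(7/5).
Reduce top mod 5: now compute (2/5).
Pull out 2: since 5 ≡ 5 (mod 8), (2/5) = -1.
Reached (1/5) = 1. Collecting the sign flips along the way, the symbol is +1.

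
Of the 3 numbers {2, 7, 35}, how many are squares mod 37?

(2/37) = -1 → non-residue.
(7/37) = +1 → QR.
(35/37) = -1 → non-residue.
Total quadratic residues among the 3: 1.

1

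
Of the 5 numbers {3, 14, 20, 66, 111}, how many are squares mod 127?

0

(3/127) = -1 → non-residue.
(14/127) = -1 → non-residue.
(20/127) = -1 → non-residue.
(66/127) = -1 → non-residue.
(111/127) = -1 → non-residue.
Total quadratic residues among the 5: 0.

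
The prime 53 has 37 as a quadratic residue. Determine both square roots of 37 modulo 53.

14, 39

53 ≡ 1 (mod 4), so we find a root by search.
Trying successive values, 14² = 196 ≡ 37 (mod 53). The other root is 53 − 14 = 39.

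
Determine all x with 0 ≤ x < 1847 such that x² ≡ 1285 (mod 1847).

Since 1847 ≡ 3 (mod 4), a square root of 1285 is 1285^((1847+1)/4) = 1285^462 mod 1847.
Repeated squaring: 1285^2≡7, 1285^4≡49, 1285^8≡554, 1285^16≡314, 1285^32≡705, 1285^64≡182, 1285^128≡1725, 1285^256≡108 (mod 1847).
1285^462 = 1285^(256+128+64+8+4+2) ≡ 416 (mod 1847).
Check: 416² = 173056 ≡ 1285 (mod 1847). The two roots are 416 and 1431.

416, 1431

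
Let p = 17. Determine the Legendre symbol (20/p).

-1

First reduce: 20 ≡ 3 (mod 17).
Reciprocity: 3 ≡ 3 and 17 ≡ 1 (mod 4), so (3/17) = +(17/3).
Reduce top mod 3: now compute (2/3).
Pull out 2: since 3 ≡ 3 (mod 8), (2/3) = -1.
Reached (1/3) = 1. Collecting the sign flips along the way, the symbol is -1.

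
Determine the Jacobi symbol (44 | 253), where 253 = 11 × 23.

Pull out 2^2: since 253 ≡ 5 (mod 8), (2/253) = -1, so (2/253)^2 = +1.
Reciprocity: 11 ≡ 3 and 253 ≡ 1 (mod 4), so (11/253) = +(253/11).
Reduce top mod 11: now compute (0/11).
Top reduces to 0: gcd > 1, so the symbol is 0.

0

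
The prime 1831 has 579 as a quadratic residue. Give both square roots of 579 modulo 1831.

677, 1154

Since 1831 ≡ 3 (mod 4), a square root of 579 is 579^((1831+1)/4) = 579^458 mod 1831.
Repeated squaring: 579^2≡168, 579^4≡759, 579^8≡1147, 579^16≡951, 579^32≡1718, 579^64≡1783, 579^128≡473, 579^256≡347 (mod 1831).
579^458 = 579^(256+128+64+8+2) ≡ 1154 (mod 1831).
Check: 1154² = 1331716 ≡ 579 (mod 1831). The two roots are 677 and 1154.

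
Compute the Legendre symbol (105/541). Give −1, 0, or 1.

Reciprocity: 105 ≡ 1 and 541 ≡ 1 (mod 4), so (105/541) = +(541/105).
Reduce top mod 105: now compute (16/105).
Pull out 2^4: since 105 ≡ 1 (mod 8), (2/105) = +1, so (2/105)^4 = +1.
Reached (1/105) = 1. Collecting the sign flips along the way, the symbol is +1.

1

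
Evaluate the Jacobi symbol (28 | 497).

Pull out 2^2: since 497 ≡ 1 (mod 8), (2/497) = +1, so (2/497)^2 = +1.
Reciprocity: 7 ≡ 3 and 497 ≡ 1 (mod 4), so (7/497) = +(497/7).
Reduce top mod 7: now compute (0/7).
Top reduces to 0: gcd > 1, so the symbol is 0.

0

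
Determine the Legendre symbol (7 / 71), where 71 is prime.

-1

Reciprocity: 7 ≡ 3 and 71 ≡ 3 (mod 4), so (7/71) = −(71/7).
Reduce top mod 7: now compute (1/7).
Reached (1/7) = 1. Collecting the sign flips along the way, the symbol is -1.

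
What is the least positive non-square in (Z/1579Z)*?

(2/1579) = −1, so 2 is the smallest positive non-residue mod 1579.

2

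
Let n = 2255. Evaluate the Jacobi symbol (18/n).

1

Pull out 2: since 2255 ≡ 7 (mod 8), (2/2255) = +1.
Reciprocity: 9 ≡ 1 and 2255 ≡ 3 (mod 4), so (9/2255) = +(2255/9).
Reduce top mod 9: now compute (5/9).
Reciprocity: 5 ≡ 1 and 9 ≡ 1 (mod 4), so (5/9) = +(9/5).
Reduce top mod 5: now compute (4/5).
Pull out 2^2: since 5 ≡ 5 (mod 8), (2/5) = -1, so (2/5)^2 = +1.
Reached (1/5) = 1. Collecting the sign flips along the way, the symbol is +1.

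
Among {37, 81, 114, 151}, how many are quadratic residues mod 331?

(37/331) = -1 → non-residue.
(81/331) = +1 → QR.
(114/331) = +1 → QR.
(151/331) = -1 → non-residue.
Total quadratic residues among the 4: 2.

2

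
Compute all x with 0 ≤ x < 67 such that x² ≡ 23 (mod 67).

31, 36

Since 67 ≡ 3 (mod 4), a square root of 23 is 23^((67+1)/4) = 23^17 mod 67.
Repeated squaring: 23^2≡60, 23^4≡49, 23^8≡56, 23^16≡54 (mod 67).
23^17 = 23^(16+1) ≡ 36 (mod 67).
Check: 36² = 1296 ≡ 23 (mod 67). The two roots are 31 and 36.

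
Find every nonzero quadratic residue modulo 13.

1, 3, 4, 9, 10, 12

Square k = 1,…,6 (k and 13−k give the same square):
1²=1, 2²=4, 3²=9, 4²≡3, 5²≡12, 6²≡10 (mod 13).
So the quadratic residues mod 13 are {1, 3, 4, 9, 10, 12}.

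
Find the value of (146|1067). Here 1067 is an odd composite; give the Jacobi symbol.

1

Pull out 2: since 1067 ≡ 3 (mod 8), (2/1067) = -1.
Reciprocity: 73 ≡ 1 and 1067 ≡ 3 (mod 4), so (73/1067) = +(1067/73).
Reduce top mod 73: now compute (45/73).
Reciprocity: 45 ≡ 1 and 73 ≡ 1 (mod 4), so (45/73) = +(73/45).
Reduce top mod 45: now compute (28/45).
Pull out 2^2: since 45 ≡ 5 (mod 8), (2/45) = -1, so (2/45)^2 = +1.
Reciprocity: 7 ≡ 3 and 45 ≡ 1 (mod 4), so (7/45) = +(45/7).
Reduce top mod 7: now compute (3/7).
Reciprocity: 3 ≡ 3 and 7 ≡ 3 (mod 4), so (3/7) = −(7/3).
Reduce top mod 3: now compute (1/3).
Reached (1/3) = 1. Collecting the sign flips along the way, the symbol is +1.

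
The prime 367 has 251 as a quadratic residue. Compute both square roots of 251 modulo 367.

Since 367 ≡ 3 (mod 4), a square root of 251 is 251^((367+1)/4) = 251^92 mod 367.
Repeated squaring: 251^2≡244, 251^4≡82, 251^8≡118, 251^16≡345, 251^32≡117, 251^64≡110 (mod 367).
251^92 = 251^(64+16+8+4) ≡ 148 (mod 367).
Check: 148² = 21904 ≡ 251 (mod 367). The two roots are 148 and 219.

148, 219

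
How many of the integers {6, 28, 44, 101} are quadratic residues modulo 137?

3

(6/137) = -1 → non-residue.
(28/137) = +1 → QR.
(44/137) = +1 → QR.
(101/137) = +1 → QR.
Total quadratic residues among the 4: 3.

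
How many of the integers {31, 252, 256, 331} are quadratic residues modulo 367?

(31/367) = +1 → QR.
(252/367) = +1 → QR.
(256/367) = +1 → QR.
(331/367) = -1 → non-residue.
Total quadratic residues among the 4: 3.

3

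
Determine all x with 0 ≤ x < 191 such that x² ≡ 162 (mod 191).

Since 191 ≡ 3 (mod 4), a square root of 162 is 162^((191+1)/4) = 162^48 mod 191.
Repeated squaring: 162^2≡77, 162^4≡8, 162^8≡64, 162^16≡85, 162^32≡158 (mod 191).
162^48 = 162^(32+16) ≡ 60 (mod 191).
Check: 60² = 3600 ≡ 162 (mod 191). The two roots are 60 and 131.

60, 131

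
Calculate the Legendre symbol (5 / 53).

Euler's criterion: (5/53) ≡ 5^26 (mod 53).
5^2 ≡ 25 (mod 53)
5^4 ≡ 42 (mod 53)
5^8 ≡ 15 (mod 53)
5^16 ≡ 13 (mod 53)
5^26 = 5^(16+8+2) ≡ 52 (mod 53).
Result is 52 ≡ −1, so (5/53) = −1.

-1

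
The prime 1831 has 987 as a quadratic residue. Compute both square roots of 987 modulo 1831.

Since 1831 ≡ 3 (mod 4), a square root of 987 is 987^((1831+1)/4) = 987^458 mod 1831.
Repeated squaring: 987^2≡77, 987^4≡436, 987^8≡1503, 987^16≡1386, 987^32≡277, 987^64≡1658, 987^128≡633, 987^256≡1531 (mod 1831).
987^458 = 987^(256+128+64+8+2) ≡ 709 (mod 1831).
Check: 709² = 502681 ≡ 987 (mod 1831). The two roots are 709 and 1122.

709, 1122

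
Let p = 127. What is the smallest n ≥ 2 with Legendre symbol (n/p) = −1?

3

(2/127) = +1, so 2 is a residue.
(3/127) = −1, so 3 is the smallest positive non-residue mod 127.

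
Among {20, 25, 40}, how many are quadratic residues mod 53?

2

(20/53) = -1 → non-residue.
(25/53) = +1 → QR.
(40/53) = +1 → QR.
Total quadratic residues among the 3: 2.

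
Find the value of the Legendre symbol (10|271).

1

Euler's criterion: (10/271) ≡ 10^135 (mod 271).
10^2 ≡ 100 (mod 271)
10^4 ≡ 244 (mod 271)
10^8 ≡ 187 (mod 271)
10^16 ≡ 10 (mod 271)
10^32 ≡ 100 (mod 271)
10^64 ≡ 244 (mod 271)
10^128 ≡ 187 (mod 271)
10^135 = 10^(128+4+2+1) ≡ 1 (mod 271).
Result is 1, so (10/271) = 1.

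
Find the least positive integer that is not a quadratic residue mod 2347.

2

(2/2347) = −1, so 2 is the smallest positive non-residue mod 2347.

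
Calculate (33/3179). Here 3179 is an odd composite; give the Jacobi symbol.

0

Reciprocity: 33 ≡ 1 and 3179 ≡ 3 (mod 4), so (33/3179) = +(3179/33).
Reduce top mod 33: now compute (11/33).
Reciprocity: 11 ≡ 3 and 33 ≡ 1 (mod 4), so (11/33) = +(33/11).
Reduce top mod 11: now compute (0/11).
Top reduces to 0: gcd > 1, so the symbol is 0.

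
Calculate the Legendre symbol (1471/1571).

-1

Reciprocity: 1471 ≡ 3 and 1571 ≡ 3 (mod 4), so (1471/1571) = −(1571/1471).
Reduce top mod 1471: now compute (100/1471).
Pull out 2^2: since 1471 ≡ 7 (mod 8), (2/1471) = +1, so (2/1471)^2 = +1.
Reciprocity: 25 ≡ 1 and 1471 ≡ 3 (mod 4), so (25/1471) = +(1471/25).
Reduce top mod 25: now compute (21/25).
Reciprocity: 21 ≡ 1 and 25 ≡ 1 (mod 4), so (21/25) = +(25/21).
Reduce top mod 21: now compute (4/21).
Pull out 2^2: since 21 ≡ 5 (mod 8), (2/21) = -1, so (2/21)^2 = +1.
Reached (1/21) = 1. Collecting the sign flips along the way, the symbol is -1.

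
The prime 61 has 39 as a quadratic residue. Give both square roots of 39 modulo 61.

61 ≡ 1 (mod 4), so we find a root by search.
Trying successive values, 10² = 100 ≡ 39 (mod 61). The other root is 61 − 10 = 51.

10, 51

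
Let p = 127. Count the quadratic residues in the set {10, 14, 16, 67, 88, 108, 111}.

2

(10/127) = -1 → non-residue.
(14/127) = -1 → non-residue.
(16/127) = +1 → QR.
(67/127) = -1 → non-residue.
(88/127) = +1 → QR.
(108/127) = -1 → non-residue.
(111/127) = -1 → non-residue.
Total quadratic residues among the 7: 2.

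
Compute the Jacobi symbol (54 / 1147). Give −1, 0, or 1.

1

Pull out 2: since 1147 ≡ 3 (mod 8), (2/1147) = -1.
Reciprocity: 27 ≡ 3 and 1147 ≡ 3 (mod 4), so (27/1147) = −(1147/27).
Reduce top mod 27: now compute (13/27).
Reciprocity: 13 ≡ 1 and 27 ≡ 3 (mod 4), so (13/27) = +(27/13).
Reduce top mod 13: now compute (1/13).
Reached (1/13) = 1. Collecting the sign flips along the way, the symbol is +1.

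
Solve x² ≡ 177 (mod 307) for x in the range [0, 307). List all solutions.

Since 307 ≡ 3 (mod 4), a square root of 177 is 177^((307+1)/4) = 177^77 mod 307.
Repeated squaring: 177^2≡15, 177^4≡225, 177^8≡277, 177^16≡286, 177^32≡134, 177^64≡150 (mod 307).
177^77 = 177^(64+8+4+1) ≡ 285 (mod 307).
Check: 285² = 81225 ≡ 177 (mod 307). The two roots are 22 and 285.

22, 285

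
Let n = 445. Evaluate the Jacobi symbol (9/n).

Reciprocity: 9 ≡ 1 and 445 ≡ 1 (mod 4), so (9/445) = +(445/9).
Reduce top mod 9: now compute (4/9).
Pull out 2^2: since 9 ≡ 1 (mod 8), (2/9) = +1, so (2/9)^2 = +1.
Reached (1/9) = 1. Collecting the sign flips along the way, the symbol is +1.

1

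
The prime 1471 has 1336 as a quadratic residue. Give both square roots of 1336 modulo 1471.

485, 986

Since 1471 ≡ 3 (mod 4), a square root of 1336 is 1336^((1471+1)/4) = 1336^368 mod 1471.
Repeated squaring: 1336^2≡573, 1336^4≡296, 1336^8≡827, 1336^16≡1385, 1336^32≡41, 1336^64≡210, 1336^128≡1441, 1336^256≡900 (mod 1471).
1336^368 = 1336^(256+64+32+16) ≡ 485 (mod 1471).
Check: 485² = 235225 ≡ 1336 (mod 1471). The two roots are 485 and 986.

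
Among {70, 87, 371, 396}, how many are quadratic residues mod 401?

2

(70/401) = +1 → QR.
(87/401) = -1 → non-residue.
(371/401) = -1 → non-residue.
(396/401) = +1 → QR.
Total quadratic residues among the 4: 2.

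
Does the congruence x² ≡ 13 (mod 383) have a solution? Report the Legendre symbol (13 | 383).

-1

Reciprocity: 13 ≡ 1 and 383 ≡ 3 (mod 4), so (13/383) = +(383/13).
Reduce top mod 13: now compute (6/13).
Pull out 2: since 13 ≡ 5 (mod 8), (2/13) = -1.
Reciprocity: 3 ≡ 3 and 13 ≡ 1 (mod 4), so (3/13) = +(13/3).
Reduce top mod 3: now compute (1/3).
Reached (1/3) = 1. Collecting the sign flips along the way, the symbol is -1.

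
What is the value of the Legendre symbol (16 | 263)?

Euler's criterion: (16/263) ≡ 16^131 (mod 263).
16^2 ≡ 256 (mod 263)
16^4 ≡ 49 (mod 263)
16^8 ≡ 34 (mod 263)
16^16 ≡ 104 (mod 263)
16^32 ≡ 33 (mod 263)
16^64 ≡ 37 (mod 263)
16^128 ≡ 54 (mod 263)
16^131 = 16^(128+2+1) ≡ 1 (mod 263).
Result is 1, so (16/263) = 1.

1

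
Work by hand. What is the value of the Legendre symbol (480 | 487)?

Euler's criterion: (480/487) ≡ 480^243 (mod 487).
480^2 ≡ 49 (mod 487)
480^4 ≡ 453 (mod 487)
480^8 ≡ 182 (mod 487)
480^16 ≡ 8 (mod 487)
480^32 ≡ 64 (mod 487)
480^64 ≡ 200 (mod 487)
480^128 ≡ 66 (mod 487)
480^243 = 480^(128+64+32+16+2+1) ≡ 1 (mod 487).
Result is 1, so (480/487) = 1.

1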